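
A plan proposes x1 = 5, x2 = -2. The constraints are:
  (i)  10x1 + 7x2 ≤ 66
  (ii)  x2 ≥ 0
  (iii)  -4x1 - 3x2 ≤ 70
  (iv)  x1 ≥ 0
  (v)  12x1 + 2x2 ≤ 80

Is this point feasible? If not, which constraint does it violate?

Constraint (ii): x2 = -2, which is not ≥ 0. All other constraints are satisfied.

not feasible — violates (ii)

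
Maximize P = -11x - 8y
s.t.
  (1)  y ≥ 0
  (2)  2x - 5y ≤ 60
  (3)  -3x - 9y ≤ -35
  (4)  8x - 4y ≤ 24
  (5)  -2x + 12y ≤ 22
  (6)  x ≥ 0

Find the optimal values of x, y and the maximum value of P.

x = 37/9, y = 68/27, maximum P = -1765/27

Corner points and P = -11x - 8y:
  (89/21, 52/21) → P = -465/7
  (37/9, 68/27) → P = -1765/27
  (47/11, 28/11) → P = -741/11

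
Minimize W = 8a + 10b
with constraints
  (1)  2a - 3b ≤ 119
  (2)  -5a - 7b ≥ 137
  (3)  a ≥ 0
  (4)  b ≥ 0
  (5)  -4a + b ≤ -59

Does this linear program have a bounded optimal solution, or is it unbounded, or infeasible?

The boundaries 2a - 3b = 119 and -5a - 7b = 137 meet at (422/29, -869/29), but that point violates b ≥ 0. Every candidate vertex is excluded by some other constraint, so the feasible region is empty.

infeasible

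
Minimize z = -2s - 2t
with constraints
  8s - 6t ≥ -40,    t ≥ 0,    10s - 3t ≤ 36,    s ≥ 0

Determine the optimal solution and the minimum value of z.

Corner points and z = -2s - 2t:
  (28/3, 172/9) → z = -512/9
  (0, 20/3) → z = -40/3
  (18/5, 0) → z = -36/5
  (0, 0) → z = 0

s = 28/3, t = 172/9, minimum z = -512/9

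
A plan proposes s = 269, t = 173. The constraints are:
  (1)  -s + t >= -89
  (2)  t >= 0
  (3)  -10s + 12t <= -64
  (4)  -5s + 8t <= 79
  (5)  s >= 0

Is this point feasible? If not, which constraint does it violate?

Constraint (1): -s + t = -96, which is not ≥ -89. All other constraints are satisfied.

not feasible — violates (1)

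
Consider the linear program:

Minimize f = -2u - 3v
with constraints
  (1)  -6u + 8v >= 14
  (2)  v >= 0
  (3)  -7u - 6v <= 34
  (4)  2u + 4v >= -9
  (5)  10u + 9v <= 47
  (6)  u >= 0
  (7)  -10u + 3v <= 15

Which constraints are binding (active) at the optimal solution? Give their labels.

(5) and (7)

Feasible corners and f = -2u - 3v:
  (125/67, 211/67) → f = -883/67
  (0, 7/4) → f = -21/4
  (1/20, 31/6) → f = -78/5
  (0, 5) → f = -15

The minimum is at (1/20, 31/6). Substituting into each constraint, equality holds for (5) and (7); the remaining constraints have slack.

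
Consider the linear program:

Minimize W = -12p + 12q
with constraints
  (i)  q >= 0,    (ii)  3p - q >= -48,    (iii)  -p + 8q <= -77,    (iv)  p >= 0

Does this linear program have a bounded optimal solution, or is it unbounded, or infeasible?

unbounded

From the feasible point (77, 0), moving in the direction (8, 1) keeps every constraint satisfied while W decreases without bound.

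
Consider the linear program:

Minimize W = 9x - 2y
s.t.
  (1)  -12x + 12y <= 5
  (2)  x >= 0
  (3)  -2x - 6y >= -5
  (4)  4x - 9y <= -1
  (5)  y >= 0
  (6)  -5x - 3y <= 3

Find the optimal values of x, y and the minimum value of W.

x = 0, y = 5/12, minimum W = -5/6

Feasible corners and W = 9x - 2y:
  (0, 5/12) → W = -5/6
  (5/16, 35/48) → W = 65/48
  (0, 1/9) → W = -2/9
  (13/14, 11/21) → W = 307/42

At the optimal vertex, -12x + 12y = 5 and x = 0.
Solving simultaneously gives x = 0, y = 5/12.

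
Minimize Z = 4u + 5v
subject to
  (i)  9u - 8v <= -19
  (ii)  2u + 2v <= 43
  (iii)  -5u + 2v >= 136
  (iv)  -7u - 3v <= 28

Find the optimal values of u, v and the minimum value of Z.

Feasible corners and Z = 4u + 5v:
  (-93/7, 487/14) → Z = 1691/14
  (-185/8, 357/8) → Z = 1045/8
  (-16, 28) → Z = 76

u = -16, v = 28, minimum Z = 76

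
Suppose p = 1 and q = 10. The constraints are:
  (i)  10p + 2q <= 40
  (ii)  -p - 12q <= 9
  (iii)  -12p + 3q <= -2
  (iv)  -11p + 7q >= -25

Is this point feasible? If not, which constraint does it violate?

Constraint (iii): -12p + 3q = 18, which is not ≤ -2. All other constraints are satisfied.

not feasible — violates (iii)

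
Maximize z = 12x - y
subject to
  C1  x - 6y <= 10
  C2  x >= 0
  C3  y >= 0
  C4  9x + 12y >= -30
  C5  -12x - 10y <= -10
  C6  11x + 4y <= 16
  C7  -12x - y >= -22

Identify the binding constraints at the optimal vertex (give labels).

Corner points and z = 12x - y:
  (0, 1) → z = -1
  (0, 4) → z = -4
  (5/6, 0) → z = 10
  (16/11, 0) → z = 192/11

The maximum is at (16/11, 0). Substituting into each constraint, equality holds for C3 and C6; the remaining constraints have slack.

C3 and C6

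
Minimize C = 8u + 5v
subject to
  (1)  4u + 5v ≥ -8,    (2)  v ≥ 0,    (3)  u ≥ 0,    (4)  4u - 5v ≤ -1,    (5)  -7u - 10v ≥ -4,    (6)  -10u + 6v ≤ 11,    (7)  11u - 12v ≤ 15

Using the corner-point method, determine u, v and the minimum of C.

u = 0, v = 1/5, minimum C = 1

Extreme points and C = 8u + 5v:
  (0, 1/5) → C = 1
  (0, 2/5) → C = 2
  (2/15, 23/75) → C = 13/5

The binding constraints are u = 0 and 4u - 5v = -1.
Solving simultaneously gives u = 0, v = 1/5.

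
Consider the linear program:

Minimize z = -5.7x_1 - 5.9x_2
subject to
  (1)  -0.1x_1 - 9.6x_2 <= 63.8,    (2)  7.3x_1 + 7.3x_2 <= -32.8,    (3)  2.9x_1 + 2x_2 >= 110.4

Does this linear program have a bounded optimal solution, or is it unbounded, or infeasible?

The boundaries -0.1x_1 - 9.6x_2 = 63.8 and 7.3x_1 + 7.3x_2 = -32.8 meet at (794/365, -2434/365), but that point violates 2.9x_1 + 2x_2 ≥ 110.4. Every candidate vertex is excluded by some other constraint, so the feasible region is empty.

infeasible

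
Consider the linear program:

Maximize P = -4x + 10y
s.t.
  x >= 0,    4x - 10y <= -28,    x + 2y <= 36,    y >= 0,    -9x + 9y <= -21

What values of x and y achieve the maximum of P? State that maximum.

x = 122/9, y = 101/9, maximum P = 58

Corner points and P = -4x + 10y:
  (152/9, 86/9) → P = 28
  (77/9, 56/9) → P = 28
  (122/9, 101/9) → P = 58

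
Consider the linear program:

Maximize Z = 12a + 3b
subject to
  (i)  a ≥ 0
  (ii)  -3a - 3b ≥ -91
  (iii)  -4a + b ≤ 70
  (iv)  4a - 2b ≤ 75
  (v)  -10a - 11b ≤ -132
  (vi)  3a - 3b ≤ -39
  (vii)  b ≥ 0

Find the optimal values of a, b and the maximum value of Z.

Corner points and Z = 12a + 3b:
  (0, 91/3) → Z = 91
  (0, 13) → Z = 39
  (26/3, 65/3) → Z = 169

a = 26/3, b = 65/3, maximum Z = 169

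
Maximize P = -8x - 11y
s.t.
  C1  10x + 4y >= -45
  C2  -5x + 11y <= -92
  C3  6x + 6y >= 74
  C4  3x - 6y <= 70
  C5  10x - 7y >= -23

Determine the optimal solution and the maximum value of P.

x = 16, y = -11/3, maximum P = -263/3

Feasible corners and P = -8x - 11y:
  (683/48, -91/48) → P = -4463/48
  (218/3, 74/3) → P = -2558/3
  (16, -11/3) → P = -263/3

The binding constraints are 6x + 6y = 74 and 3x - 6y = 70.
Solving simultaneously gives x = 16, y = -11/3.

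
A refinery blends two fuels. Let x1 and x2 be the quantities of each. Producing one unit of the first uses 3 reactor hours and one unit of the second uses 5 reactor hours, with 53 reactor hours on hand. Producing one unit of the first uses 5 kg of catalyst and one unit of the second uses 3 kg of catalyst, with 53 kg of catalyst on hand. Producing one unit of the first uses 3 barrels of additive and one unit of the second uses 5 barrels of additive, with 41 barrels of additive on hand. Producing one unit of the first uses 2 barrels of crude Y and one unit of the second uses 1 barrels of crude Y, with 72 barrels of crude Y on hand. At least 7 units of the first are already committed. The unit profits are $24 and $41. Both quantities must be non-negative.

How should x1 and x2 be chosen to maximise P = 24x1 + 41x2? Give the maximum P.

Feasible corners and P = 24x1 + 41x2:
  (53/5, 0) → P = 1272/5
  (7, 0) → P = 168
  (71/8, 23/8) → P = 2647/8
  (7, 4) → P = 332

The optimum lies where 3x1 + 5x2 = 41 and x1 = 7.
Solving simultaneously gives x1 = 7, x2 = 4.

x1 = 7, x2 = 4, maximum P = 332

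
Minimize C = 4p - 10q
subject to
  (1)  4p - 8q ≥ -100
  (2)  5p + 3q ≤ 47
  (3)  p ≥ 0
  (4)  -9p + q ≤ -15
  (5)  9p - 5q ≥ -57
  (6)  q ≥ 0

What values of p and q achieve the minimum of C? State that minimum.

p = 23/8, q = 87/8, minimum C = -389/4

Corner points and C = 4p - 10q:
  (23/8, 87/8) → C = -389/4
  (47/5, 0) → C = 188/5
  (5/3, 0) → C = 20/3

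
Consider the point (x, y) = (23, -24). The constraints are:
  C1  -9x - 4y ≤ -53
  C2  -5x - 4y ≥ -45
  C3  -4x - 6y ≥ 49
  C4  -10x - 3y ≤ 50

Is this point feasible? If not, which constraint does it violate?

C1: -111 ≤ -53 ✓
C2: -19 ≥ -45 ✓
C3: 52 ≥ 49 ✓
C4: -158 ≤ 50 ✓

feasible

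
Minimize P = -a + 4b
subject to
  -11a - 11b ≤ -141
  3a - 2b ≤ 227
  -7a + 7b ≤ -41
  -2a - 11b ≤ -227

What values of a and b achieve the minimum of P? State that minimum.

Extreme points and P = -a + 4b:
  (1507/7, 1466/7) → P = 4357/7
  (2951/37, 227/37) → P = -2043/37
  (2040/91, 1507/91) → P = 3988/91

a = 2951/37, b = 227/37, minimum P = -2043/37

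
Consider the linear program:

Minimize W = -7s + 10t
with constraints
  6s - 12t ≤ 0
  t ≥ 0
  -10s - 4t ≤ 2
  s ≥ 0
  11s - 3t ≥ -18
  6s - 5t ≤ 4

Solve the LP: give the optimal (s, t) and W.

s = 8/7, t = 4/7, minimum W = -16/7

Vertices and W = -7s + 10t:
  (0, 0) → W = 0
  (8/7, 4/7) → W = -16/7
  (0, 6) → W = 60
The feasible region is unbounded (it extends along (5, 6), (3, 11)), but W strictly increases along every unbounded feasible direction, so there is no improving ray and the minimum is attained at a vertex.

The binding constraints are 6s - 12t = 0 and 6s - 5t = 4.
Solving simultaneously gives s = 8/7, t = 4/7.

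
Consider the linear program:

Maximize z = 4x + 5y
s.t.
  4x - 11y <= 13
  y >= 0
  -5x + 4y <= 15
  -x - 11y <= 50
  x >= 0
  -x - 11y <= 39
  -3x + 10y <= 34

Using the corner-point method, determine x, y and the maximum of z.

Vertices and z = 4x + 5y:
  (13/4, 0) → z = 13
  (72, 25) → z = 413
  (0, 0) → z = 0
  (0, 17/5) → z = 17

x = 72, y = 25, maximum z = 413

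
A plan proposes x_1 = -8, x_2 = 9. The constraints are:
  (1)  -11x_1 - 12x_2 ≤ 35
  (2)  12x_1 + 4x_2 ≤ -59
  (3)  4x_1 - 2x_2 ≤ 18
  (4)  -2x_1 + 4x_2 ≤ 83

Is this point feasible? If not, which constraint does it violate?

(1): -20 ≤ 35 ✓
(2): -60 ≤ -59 ✓
(3): -50 ≤ 18 ✓
(4): 52 ≤ 83 ✓

feasible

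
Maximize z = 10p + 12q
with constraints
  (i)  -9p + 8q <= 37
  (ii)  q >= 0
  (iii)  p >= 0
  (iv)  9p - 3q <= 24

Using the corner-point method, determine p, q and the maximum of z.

Feasible corners and z = 10p + 12q:
  (0, 37/8) → z = 111/2
  (101/15, 61/5) → z = 3206/15
  (0, 0) → z = 0
  (8/3, 0) → z = 80/3

The optimum lies where -9p + 8q = 37 and 9p - 3q = 24.
Solving simultaneously gives p = 101/15, q = 61/5.

p = 101/15, q = 61/5, maximum z = 3206/15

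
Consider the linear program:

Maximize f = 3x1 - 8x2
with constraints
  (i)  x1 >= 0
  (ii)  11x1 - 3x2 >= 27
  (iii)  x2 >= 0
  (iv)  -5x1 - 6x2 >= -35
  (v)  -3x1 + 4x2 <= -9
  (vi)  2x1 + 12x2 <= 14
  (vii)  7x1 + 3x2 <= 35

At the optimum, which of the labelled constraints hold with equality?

(iii) and (vii)

Corner points and f = 3x1 - 8x2:
  (3, 0) → f = 9
  (5, 0) → f = 15
  (41/11, 6/11) → f = 75/11
  (63/13, 14/39) → f = 35/3

The maximum is at (5, 0). Substituting into each constraint, equality holds for (iii) and (vii); the remaining constraints have slack.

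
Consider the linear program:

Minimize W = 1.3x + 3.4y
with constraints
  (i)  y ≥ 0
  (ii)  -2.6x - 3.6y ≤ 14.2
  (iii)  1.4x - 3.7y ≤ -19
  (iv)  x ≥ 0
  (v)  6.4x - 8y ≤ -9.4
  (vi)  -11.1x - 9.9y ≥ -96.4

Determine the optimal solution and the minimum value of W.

The binding constraints are 1.4x - 3.7y = -19 and x = 0.
Solving simultaneously gives x = 0, y = 190/37.

x = 0, y = 190/37, minimum W = 646/37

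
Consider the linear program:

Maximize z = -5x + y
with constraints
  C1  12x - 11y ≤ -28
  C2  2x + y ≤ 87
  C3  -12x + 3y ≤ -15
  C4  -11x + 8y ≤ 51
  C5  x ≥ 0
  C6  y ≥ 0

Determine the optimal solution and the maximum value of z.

x = 83/32, y = 43/8, maximum z = -243/32

Extreme points and z = -5x + y:
  (929/34, 550/17) → z = -3545/34
  (83/32, 43/8) → z = -243/32
  (215/9, 353/9) → z = -722/9
  (13/3, 37/3) → z = -28/3

At the optimal vertex, 12x - 11y = -28 and -12x + 3y = -15.
Solving simultaneously gives x = 83/32, y = 43/8.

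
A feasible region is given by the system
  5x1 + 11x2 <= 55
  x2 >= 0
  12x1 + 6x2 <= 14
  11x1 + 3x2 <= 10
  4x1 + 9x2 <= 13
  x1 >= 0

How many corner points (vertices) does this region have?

5

Of the 15 pairwise boundary intersections, those satisfying every inequality are:
  (10/11, 0)
  (0, 0)
  (3/5, 17/15)
  (4/7, 25/21)
  (0, 13/9)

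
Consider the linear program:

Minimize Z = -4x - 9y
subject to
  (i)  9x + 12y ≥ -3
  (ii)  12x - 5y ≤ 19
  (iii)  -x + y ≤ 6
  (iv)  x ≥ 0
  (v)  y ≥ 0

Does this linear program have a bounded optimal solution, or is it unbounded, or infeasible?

bounded optimum

Corner points and Z = -4x - 9y:
  (7, 13) → Z = -145
  (19/12, 0) → Z = -19/3
  (0, 6) → Z = -54
  (0, 0) → Z = 0
The feasible region has finitely many vertices and no improving ray; the minimum is -145 at (7, 13).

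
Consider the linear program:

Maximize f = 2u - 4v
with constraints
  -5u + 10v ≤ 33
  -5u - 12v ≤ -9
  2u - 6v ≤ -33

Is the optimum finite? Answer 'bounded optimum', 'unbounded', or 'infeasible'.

unbounded

From the feasible point (66/5, 99/10), moving in the direction (6, 2) keeps every constraint satisfied while f increases without bound.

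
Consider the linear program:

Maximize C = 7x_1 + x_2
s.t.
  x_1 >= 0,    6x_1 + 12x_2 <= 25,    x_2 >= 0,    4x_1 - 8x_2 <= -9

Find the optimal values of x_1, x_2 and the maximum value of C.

Extreme points and C = 7x_1 + x_2:
  (0, 25/12) → C = 25/12
  (0, 9/8) → C = 9/8
  (23/24, 77/48) → C = 133/16

x_1 = 23/24, x_2 = 77/48, maximum C = 133/16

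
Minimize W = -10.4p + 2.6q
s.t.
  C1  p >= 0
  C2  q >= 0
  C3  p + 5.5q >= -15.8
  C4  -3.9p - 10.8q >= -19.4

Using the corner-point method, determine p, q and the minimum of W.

p = 194/39, q = 0, minimum W = -776/15

Corner points and W = -10.4p + 2.6q:
  (0, 0) → W = 0
  (0, 97/54) → W = 1261/270
  (194/39, 0) → W = -776/15

The binding constraints are q = 0 and -3.9p - 10.8q = -19.4.
Solving simultaneously gives p = 194/39, q = 0.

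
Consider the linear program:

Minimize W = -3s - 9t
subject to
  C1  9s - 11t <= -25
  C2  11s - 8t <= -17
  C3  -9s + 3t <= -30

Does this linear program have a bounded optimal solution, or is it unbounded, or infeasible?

From the feasible point (97/13, 161/13), moving in the direction (3, 9) keeps every constraint satisfied while W decreases without bound.

unbounded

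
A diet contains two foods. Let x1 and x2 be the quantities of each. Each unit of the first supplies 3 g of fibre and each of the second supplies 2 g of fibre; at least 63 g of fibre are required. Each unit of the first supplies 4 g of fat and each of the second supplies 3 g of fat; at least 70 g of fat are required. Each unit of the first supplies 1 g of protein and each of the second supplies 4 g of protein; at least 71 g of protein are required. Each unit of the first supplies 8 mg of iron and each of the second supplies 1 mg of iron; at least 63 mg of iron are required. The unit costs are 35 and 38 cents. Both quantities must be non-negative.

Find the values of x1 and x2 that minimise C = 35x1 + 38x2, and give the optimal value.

Vertices and C = 35x1 + 38x2:
  (0, 63) → C = 2394
  (71, 0) → C = 2485
  (11, 15) → C = 955
  (63/13, 315/13) → C = 14175/13
The feasible region is unbounded (it extends along (0, 1), (1, 0)), but C strictly increases along every unbounded feasible direction, so there is no improving ray and the minimum is attained at a vertex.

The binding constraints are 3x1 + 2x2 = 63 and x1 + 4x2 = 71.
Solving simultaneously gives x1 = 11, x2 = 15.

x1 = 11, x2 = 15, minimum C = 955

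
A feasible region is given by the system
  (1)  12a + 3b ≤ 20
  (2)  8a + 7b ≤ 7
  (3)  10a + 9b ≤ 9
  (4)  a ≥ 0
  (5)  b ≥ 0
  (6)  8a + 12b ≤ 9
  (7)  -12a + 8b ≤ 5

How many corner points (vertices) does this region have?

The feasible vertices (each the meet of two boundaries and inside every other half-plane) are:
  (7/8, 0)
  (21/40, 2/5)
  (0, 0)
  (0, 5/8)
  (3/52, 37/52)

5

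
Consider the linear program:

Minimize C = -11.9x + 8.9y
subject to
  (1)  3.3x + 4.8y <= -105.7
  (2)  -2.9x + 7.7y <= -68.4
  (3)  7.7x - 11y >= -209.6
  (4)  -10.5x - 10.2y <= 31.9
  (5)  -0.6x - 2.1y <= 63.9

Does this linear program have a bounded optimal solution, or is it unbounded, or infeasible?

infeasible

The boundaries 3.3x + 4.8y = -105.7 and -2.9x + 7.7y = -68.4 meet at (-48557/3933, -53225/3933), but that point violates -10.5x - 10.2y ≤ 31.9. Every candidate vertex is excluded by some other constraint, so the feasible region is empty.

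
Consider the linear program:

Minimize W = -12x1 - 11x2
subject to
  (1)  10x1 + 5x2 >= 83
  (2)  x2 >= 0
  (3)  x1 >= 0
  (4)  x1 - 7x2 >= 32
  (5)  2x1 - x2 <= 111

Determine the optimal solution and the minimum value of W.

x1 = 745/13, x2 = 47/13, minimum W = -9457/13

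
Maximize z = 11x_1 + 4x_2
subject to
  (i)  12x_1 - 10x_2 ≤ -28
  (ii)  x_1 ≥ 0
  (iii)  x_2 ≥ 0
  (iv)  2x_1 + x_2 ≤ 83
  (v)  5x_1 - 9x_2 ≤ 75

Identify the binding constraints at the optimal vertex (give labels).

Feasible corners and z = 11x_1 + 4x_2:
  (0, 14/5) → z = 56/5
  (401/16, 263/8) → z = 6515/16
  (0, 83) → z = 332

The maximum is at (401/16, 263/8). Substituting into each constraint, equality holds for (i) and (iv); the remaining constraints have slack.

(i) and (iv)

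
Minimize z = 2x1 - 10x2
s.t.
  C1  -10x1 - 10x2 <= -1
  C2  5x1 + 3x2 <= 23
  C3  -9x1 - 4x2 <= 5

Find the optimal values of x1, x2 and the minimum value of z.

x1 = -107/7, x2 = 232/7, minimum z = -362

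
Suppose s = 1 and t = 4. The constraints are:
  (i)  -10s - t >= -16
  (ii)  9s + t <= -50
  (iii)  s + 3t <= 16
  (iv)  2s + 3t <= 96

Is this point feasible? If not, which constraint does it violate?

not feasible — violates (ii)

Constraint (ii): 9s + t = 13, which is not ≤ -50. All other constraints are satisfied.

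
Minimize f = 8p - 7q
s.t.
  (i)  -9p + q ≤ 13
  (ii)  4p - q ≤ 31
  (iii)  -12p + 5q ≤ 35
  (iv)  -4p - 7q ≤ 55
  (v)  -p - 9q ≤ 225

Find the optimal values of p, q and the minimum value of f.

p = 95/4, q = 64, minimum f = -258

Corner points and f = 8p - 7q:
  (-10/11, 53/11) → f = -41
  (-146/67, -443/67) → f = 1933/67
  (95/4, 64) → f = -258
  (81/16, -43/4) → f = 463/4

At the optimal vertex, 4p - q = 31 and -12p + 5q = 35.
Solving simultaneously gives p = 95/4, q = 64.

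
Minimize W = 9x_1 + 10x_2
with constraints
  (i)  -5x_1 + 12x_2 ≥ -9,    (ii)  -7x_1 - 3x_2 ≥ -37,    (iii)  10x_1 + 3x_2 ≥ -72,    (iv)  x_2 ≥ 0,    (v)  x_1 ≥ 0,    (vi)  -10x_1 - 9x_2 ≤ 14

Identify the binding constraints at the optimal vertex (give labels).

Vertices and W = 9x_1 + 10x_2:
  (157/33, 122/99) → W = 5459/99
  (9/5, 0) → W = 81/5
  (0, 37/3) → W = 370/3
  (0, 0) → W = 0

The minimum is at (0, 0). Substituting into each constraint, equality holds for (iv) and (v); the remaining constraints have slack.

(iv) and (v)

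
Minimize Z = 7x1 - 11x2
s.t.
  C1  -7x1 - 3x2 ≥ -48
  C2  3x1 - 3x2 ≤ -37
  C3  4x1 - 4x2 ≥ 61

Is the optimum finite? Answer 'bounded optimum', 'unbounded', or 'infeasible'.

infeasible

Constraints 3x1 - 3x2 ≤ -37 and 4x1 - 4x2 ≥ 61 have parallel boundaries but demand opposite sides — no point can satisfy both, so the region is empty.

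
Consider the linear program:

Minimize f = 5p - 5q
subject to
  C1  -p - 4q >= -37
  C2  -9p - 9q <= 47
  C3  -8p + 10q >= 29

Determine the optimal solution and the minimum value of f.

Corner points and f = 5p - 5q:
  (-521/27, 380/27) → f = -4505/27
  (127/21, 325/42) → f = -355/42
  (-731/162, -115/162) → f = -1540/81

The binding constraints are -p - 4q = -37 and -9p - 9q = 47.
Solving simultaneously gives p = -521/27, q = 380/27.

p = -521/27, q = 380/27, minimum f = -4505/27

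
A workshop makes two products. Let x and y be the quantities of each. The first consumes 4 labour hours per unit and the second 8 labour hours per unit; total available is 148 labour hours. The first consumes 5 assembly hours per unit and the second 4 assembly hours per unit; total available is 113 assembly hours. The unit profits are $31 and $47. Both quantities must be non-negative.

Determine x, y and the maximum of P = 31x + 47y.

Extreme points and P = 31x + 47y:
  (0, 0) → P = 0
  (0, 37/2) → P = 1739/2
  (113/5, 0) → P = 3503/5
  (13, 12) → P = 967

x = 13, y = 12, maximum P = 967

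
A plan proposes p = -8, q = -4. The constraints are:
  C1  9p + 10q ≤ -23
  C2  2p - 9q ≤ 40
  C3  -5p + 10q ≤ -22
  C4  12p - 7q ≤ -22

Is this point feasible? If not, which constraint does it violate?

Constraint C3: -5p + 10q = 0, which is not ≤ -22. All other constraints are satisfied.

not feasible — violates C3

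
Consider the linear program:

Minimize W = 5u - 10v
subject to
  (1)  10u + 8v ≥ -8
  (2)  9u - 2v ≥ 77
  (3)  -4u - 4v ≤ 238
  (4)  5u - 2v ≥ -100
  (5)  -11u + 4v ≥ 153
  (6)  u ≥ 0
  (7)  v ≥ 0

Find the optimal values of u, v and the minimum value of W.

At the optimal vertex, 5u - 2v = -100 and -11u + 4v = 153.
Solving simultaneously gives u = 47, v = 335/2.

u = 47, v = 335/2, minimum W = -1440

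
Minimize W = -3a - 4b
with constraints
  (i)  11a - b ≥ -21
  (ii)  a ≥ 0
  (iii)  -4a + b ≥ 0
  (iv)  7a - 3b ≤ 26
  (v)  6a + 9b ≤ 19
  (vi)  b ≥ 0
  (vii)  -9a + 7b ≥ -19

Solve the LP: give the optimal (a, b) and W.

a = 19/42, b = 38/21, minimum W = -361/42

Corner points and W = -3a - 4b:
  (0, 0) → W = 0
  (0, 19/9) → W = -76/9
  (19/42, 38/21) → W = -361/42

At the optimal vertex, -4a + b = 0 and 6a + 9b = 19.
Solving simultaneously gives a = 19/42, b = 38/21.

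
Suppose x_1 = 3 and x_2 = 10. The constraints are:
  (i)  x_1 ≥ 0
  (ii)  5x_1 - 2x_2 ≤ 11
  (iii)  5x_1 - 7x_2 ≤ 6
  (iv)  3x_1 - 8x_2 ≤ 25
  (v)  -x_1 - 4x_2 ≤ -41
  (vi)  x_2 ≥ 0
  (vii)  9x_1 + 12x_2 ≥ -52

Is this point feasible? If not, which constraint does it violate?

(i): 3 ≥ 0 ✓
(ii): -5 ≤ 11 ✓
(iii): -55 ≤ 6 ✓
(iv): -71 ≤ 25 ✓
(v): -43 ≤ -41 ✓
(vi): 10 ≥ 0 ✓
(vii): 147 ≥ -52 ✓

feasible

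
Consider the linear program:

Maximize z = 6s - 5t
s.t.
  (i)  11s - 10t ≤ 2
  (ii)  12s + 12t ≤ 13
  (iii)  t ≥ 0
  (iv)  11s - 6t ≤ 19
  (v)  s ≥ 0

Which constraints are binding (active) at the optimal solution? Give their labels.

Vertices and z = 6s - 5t:
  (11/18, 17/36) → z = 47/36
  (2/11, 0) → z = 12/11
  (0, 13/12) → z = -65/12
  (0, 0) → z = 0

The maximum is at (11/18, 17/36). Substituting into each constraint, equality holds for (i) and (ii); the remaining constraints have slack.

(i) and (ii)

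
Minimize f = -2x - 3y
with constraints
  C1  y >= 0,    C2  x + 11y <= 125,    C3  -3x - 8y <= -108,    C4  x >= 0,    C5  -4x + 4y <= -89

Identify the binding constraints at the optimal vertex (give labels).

Vertices and f = -2x - 3y:
  (125, 0) → f = -250
  (36, 0) → f = -72
  (493/16, 137/16) → f = -1397/16
  (26, 15/4) → f = -253/4

The minimum is at (125, 0). Substituting into each constraint, equality holds for C1 and C2; the remaining constraints have slack.

C1 and C2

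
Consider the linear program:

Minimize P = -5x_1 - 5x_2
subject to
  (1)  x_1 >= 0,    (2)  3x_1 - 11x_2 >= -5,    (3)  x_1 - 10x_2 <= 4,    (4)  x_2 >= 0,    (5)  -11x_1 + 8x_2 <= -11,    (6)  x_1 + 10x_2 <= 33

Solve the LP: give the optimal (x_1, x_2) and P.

The optimum lies where x_1 - 10x_2 = 4 and x_1 + 10x_2 = 33.
Solving simultaneously gives x_1 = 37/2, x_2 = 29/20.

x_1 = 37/2, x_2 = 29/20, minimum P = -399/4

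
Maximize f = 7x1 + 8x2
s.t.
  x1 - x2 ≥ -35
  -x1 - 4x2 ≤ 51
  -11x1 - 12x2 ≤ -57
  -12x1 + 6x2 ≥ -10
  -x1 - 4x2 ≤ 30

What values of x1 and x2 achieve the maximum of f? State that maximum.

Extreme points and f = 7x1 + 8x2:
  (-363/23, 442/23) → f = 995/23
  (110/3, 215/3) → f = 830
  (11/5, 41/15) → f = 559/15

x1 = 110/3, x2 = 215/3, maximum f = 830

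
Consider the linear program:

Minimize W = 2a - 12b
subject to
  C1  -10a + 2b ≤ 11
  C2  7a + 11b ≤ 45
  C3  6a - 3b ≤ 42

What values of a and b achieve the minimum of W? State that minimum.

Corner points and W = 2a - 12b:
  (-1/4, 17/4) → W = -103/2
  (-13/2, -27) → W = 311
  (199/29, -8/29) → W = 494/29

At the optimal vertex, -10a + 2b = 11 and 7a + 11b = 45.
Solving simultaneously gives a = -1/4, b = 17/4.

a = -1/4, b = 17/4, minimum W = -103/2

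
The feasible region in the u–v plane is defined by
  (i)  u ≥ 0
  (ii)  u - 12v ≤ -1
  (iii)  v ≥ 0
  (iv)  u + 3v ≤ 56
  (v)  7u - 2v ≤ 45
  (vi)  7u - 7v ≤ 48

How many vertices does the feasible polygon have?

Pairwise boundary intersections that survive every other constraint:
  (0, 1/12)
  (0, 56/3)
  (271/41, 26/41)
  (247/23, 347/23)

4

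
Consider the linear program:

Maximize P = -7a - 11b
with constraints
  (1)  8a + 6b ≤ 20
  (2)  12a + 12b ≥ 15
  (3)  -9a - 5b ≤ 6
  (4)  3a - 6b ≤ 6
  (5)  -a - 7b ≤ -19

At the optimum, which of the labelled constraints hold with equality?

Corner points and P = -7a - 11b:
  (-68/7, 114/7) → P = -778/7
  (13/25, 66/25) → P = -817/25
  (-49/16, 69/16) → P = -26
  (-41/24, 71/24) → P = -247/12

The maximum is at (-41/24, 71/24). Substituting into each constraint, equality holds for (2) and (5); the remaining constraints have slack.

(2) and (5)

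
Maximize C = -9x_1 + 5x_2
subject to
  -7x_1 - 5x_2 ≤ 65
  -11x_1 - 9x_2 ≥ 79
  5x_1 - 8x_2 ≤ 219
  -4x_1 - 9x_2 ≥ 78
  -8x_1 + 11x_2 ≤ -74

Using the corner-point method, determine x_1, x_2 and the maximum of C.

x_1 = -115/39, x_2 = -346/39, maximum C = -695/39

Vertices and C = -9x_1 + 5x_2:
  (575/81, -1858/81) → C = -14465/81
  (-115/39, -346/39) → C = -695/39
  (1339/133, -2804/133) → C = -26071/133
  (-1/7, -542/63) → C = -2629/63
  (-48/29, -230/29) → C = -718/29

The binding constraints are -7x_1 - 5x_2 = 65 and -8x_1 + 11x_2 = -74.
Solving simultaneously gives x_1 = -115/39, x_2 = -346/39.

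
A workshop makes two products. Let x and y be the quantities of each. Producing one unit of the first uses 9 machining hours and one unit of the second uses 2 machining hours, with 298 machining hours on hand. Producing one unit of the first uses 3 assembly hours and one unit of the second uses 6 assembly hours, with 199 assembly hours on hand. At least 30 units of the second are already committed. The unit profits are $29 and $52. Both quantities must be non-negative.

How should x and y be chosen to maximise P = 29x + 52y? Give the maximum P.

x = 19/3, y = 30, maximum P = 5231/3

Vertices and P = 29x + 52y:
  (0, 199/6) → P = 5174/3
  (0, 30) → P = 1560
  (19/3, 30) → P = 5231/3

At the optimal vertex, 3x + 6y = 199 and y = 30.
Solving simultaneously gives x = 19/3, y = 30.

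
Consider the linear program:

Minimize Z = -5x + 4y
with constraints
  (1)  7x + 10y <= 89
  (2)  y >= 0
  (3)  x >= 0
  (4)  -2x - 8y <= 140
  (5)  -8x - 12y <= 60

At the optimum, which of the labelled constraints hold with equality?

Feasible corners and Z = -5x + 4y:
  (89/7, 0) → Z = -445/7
  (0, 89/10) → Z = 178/5
  (0, 0) → Z = 0

The minimum is at (89/7, 0). Substituting into each constraint, equality holds for (1) and (2); the remaining constraints have slack.

(1) and (2)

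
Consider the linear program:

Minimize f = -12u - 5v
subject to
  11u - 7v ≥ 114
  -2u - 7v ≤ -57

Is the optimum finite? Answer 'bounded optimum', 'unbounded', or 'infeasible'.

From the feasible point (171/13, 57/13), moving in the direction (7, -2) keeps every constraint satisfied while f decreases without bound.

unbounded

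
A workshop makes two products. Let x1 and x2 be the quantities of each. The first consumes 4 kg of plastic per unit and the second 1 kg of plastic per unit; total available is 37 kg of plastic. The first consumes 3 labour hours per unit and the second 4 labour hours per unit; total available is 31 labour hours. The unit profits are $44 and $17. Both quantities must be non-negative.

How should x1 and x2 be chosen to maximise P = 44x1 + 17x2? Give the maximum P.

The binding constraints are 4x1 + x2 = 37 and 3x1 + 4x2 = 31.
Solving simultaneously gives x1 = 9, x2 = 1.

x1 = 9, x2 = 1, maximum P = 413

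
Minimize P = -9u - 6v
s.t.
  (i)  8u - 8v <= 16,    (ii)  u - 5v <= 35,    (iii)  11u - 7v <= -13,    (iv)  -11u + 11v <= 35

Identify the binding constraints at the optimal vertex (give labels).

(iii) and (iv)

Extreme points and P = -9u - 6v:
  (-155/24, -199/24) → P = 863/8
  (-140/11, -105/11) → P = 1890/11
  (51/22, 11/2) → P = -1185/22

The minimum is at (51/22, 11/2). Substituting into each constraint, equality holds for (iii) and (iv); the remaining constraints have slack.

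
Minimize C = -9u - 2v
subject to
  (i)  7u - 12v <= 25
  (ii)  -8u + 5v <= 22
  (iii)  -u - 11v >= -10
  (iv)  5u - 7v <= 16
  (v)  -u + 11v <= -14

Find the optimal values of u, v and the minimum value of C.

Feasible corners and C = -9u - 2v:
  (-389/61, -354/61) → C = 69
  (17/11, -13/11) → C = -127/11
  (-312/83, -134/83) → C = 3076/83
  (13/8, -9/8) → C = -99/8

At the optimal vertex, 5u - 7v = 16 and -u + 11v = -14.
Solving simultaneously gives u = 13/8, v = -9/8.

u = 13/8, v = -9/8, minimum C = -99/8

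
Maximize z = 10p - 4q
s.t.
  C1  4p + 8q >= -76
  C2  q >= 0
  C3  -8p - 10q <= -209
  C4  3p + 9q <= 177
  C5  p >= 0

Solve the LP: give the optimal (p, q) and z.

p = 59, q = 0, maximum z = 590

Vertices and z = 10p - 4q:
  (209/8, 0) → z = 1045/4
  (59, 0) → z = 590
  (37/14, 263/14) → z = -341/7

The optimum lies where q = 0 and 3p + 9q = 177.
Solving simultaneously gives p = 59, q = 0.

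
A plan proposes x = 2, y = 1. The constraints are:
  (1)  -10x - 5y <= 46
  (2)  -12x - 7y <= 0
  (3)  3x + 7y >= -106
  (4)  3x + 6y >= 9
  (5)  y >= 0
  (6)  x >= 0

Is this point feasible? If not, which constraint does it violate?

feasible

(1): -25 ≤ 46 ✓
(2): -31 ≤ 0 ✓
(3): 13 ≥ -106 ✓
(4): 12 ≥ 9 ✓
(5): 1 ≥ 0 ✓
(6): 2 ≥ 0 ✓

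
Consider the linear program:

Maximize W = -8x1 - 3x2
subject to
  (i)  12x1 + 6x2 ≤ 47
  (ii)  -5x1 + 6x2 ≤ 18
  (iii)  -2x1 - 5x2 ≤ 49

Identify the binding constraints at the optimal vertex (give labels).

(ii) and (iii)

Vertices and W = -8x1 - 3x2:
  (29/17, 451/102) → W = -915/34
  (529/48, -341/24) → W = -1093/24
  (-384/37, -209/37) → W = 3699/37

The maximum is at (-384/37, -209/37). Substituting into each constraint, equality holds for (ii) and (iii); the remaining constraints have slack.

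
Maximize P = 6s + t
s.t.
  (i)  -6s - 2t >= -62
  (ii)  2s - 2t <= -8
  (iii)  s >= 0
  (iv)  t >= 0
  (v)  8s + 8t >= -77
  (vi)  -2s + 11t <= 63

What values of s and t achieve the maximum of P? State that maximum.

s = 19/9, t = 55/9, maximum P = 169/9

Feasible corners and P = 6s + t:
  (0, 4) → P = 4
  (19/9, 55/9) → P = 169/9
  (0, 63/11) → P = 63/11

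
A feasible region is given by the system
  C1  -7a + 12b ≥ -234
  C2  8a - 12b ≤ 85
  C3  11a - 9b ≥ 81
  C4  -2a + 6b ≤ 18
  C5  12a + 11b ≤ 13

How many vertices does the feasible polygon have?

The feasible vertices (each the meet of two boundaries and inside every other half-plane) are:
  (69/20, -287/60)
  (1091/232, -229/58)
  (1008/229, -829/229)

3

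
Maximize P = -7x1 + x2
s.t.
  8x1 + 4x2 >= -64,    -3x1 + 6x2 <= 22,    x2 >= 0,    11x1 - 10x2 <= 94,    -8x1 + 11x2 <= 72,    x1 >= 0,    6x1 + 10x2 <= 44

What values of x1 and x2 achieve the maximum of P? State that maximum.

Corner points and P = -7x1 + x2:
  (0, 11/3) → P = 11/3
  (2/3, 4) → P = -2/3
  (0, 0) → P = 0
  (22/3, 0) → P = -154/3

The optimum lies where -3x1 + 6x2 = 22 and x1 = 0.
Solving simultaneously gives x1 = 0, x2 = 11/3.

x1 = 0, x2 = 11/3, maximum P = 11/3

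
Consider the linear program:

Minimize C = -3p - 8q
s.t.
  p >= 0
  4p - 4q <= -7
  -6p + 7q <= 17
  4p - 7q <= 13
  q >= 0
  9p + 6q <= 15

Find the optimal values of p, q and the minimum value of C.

Vertices and C = -3p - 8q:
  (0, 7/4) → C = -14
  (0, 17/7) → C = -136/7
  (3/10, 41/20) → C = -173/10
  (1/33, 27/11) → C = -217/11

p = 1/33, q = 27/11, minimum C = -217/11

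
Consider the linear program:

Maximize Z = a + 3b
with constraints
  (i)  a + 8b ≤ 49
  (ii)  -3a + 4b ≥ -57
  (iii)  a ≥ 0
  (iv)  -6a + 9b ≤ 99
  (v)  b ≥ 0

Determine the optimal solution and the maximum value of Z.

a = 163/7, b = 45/14, maximum Z = 461/14

Feasible corners and Z = a + 3b:
  (163/7, 45/14) → Z = 461/14
  (0, 49/8) → Z = 147/8
  (19, 0) → Z = 19
  (0, 0) → Z = 0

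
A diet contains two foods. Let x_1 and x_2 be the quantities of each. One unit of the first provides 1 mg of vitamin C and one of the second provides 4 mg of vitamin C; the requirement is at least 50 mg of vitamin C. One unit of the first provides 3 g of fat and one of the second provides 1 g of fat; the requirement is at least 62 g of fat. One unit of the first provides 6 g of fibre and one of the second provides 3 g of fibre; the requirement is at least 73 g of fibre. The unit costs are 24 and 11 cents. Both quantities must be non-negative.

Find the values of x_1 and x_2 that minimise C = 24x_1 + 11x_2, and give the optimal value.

Extreme points and C = 24x_1 + 11x_2:
  (0, 62) → C = 682
  (50, 0) → C = 1200
  (18, 8) → C = 520
The feasible region is unbounded (it extends along (0, 1), (1, 0)), but C strictly increases along every unbounded feasible direction, so there is no improving ray and the minimum is attained at a vertex.

x_1 = 18, x_2 = 8, minimum C = 520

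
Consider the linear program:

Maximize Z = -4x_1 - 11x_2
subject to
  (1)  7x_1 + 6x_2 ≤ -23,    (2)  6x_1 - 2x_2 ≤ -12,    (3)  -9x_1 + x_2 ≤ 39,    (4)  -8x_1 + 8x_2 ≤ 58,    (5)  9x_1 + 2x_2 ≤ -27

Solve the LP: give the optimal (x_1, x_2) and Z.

Vertices and Z = -4x_1 - 11x_2:
  (-257/61, 66/61) → Z = 302/61
  (-29/10, -9/20) → Z = 331/20
  (-11/2, -21/2) → Z = 275/2
  (-13/5, -9/5) → Z = 151/5

x_1 = -11/2, x_2 = -21/2, maximum Z = 275/2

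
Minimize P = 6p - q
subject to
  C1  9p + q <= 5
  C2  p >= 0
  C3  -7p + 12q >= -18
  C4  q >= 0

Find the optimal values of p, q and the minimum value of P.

Extreme points and P = 6p - q:
  (0, 5) → P = -5
  (5/9, 0) → P = 10/3
  (0, 0) → P = 0

The optimum lies where 9p + q = 5 and p = 0.
Solving simultaneously gives p = 0, q = 5.

p = 0, q = 5, minimum P = -5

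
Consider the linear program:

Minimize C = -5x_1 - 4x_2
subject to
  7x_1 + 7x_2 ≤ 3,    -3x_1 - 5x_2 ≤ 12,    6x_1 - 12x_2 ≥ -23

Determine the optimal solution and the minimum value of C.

The optimum lies where 7x_1 + 7x_2 = 3 and -3x_1 - 5x_2 = 12.
Solving simultaneously gives x_1 = 99/14, x_2 = -93/14.

x_1 = 99/14, x_2 = -93/14, minimum C = -123/14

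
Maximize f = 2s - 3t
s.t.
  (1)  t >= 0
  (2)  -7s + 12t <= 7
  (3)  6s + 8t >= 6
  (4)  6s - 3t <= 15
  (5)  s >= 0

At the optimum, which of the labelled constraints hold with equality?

(1) and (4)

Vertices and f = 2s - 3t:
  (1, 0) → f = 2
  (5/2, 0) → f = 5
  (1/8, 21/32) → f = -55/32
  (67/17, 49/17) → f = -13/17

The maximum is at (5/2, 0). Substituting into each constraint, equality holds for (1) and (4); the remaining constraints have slack.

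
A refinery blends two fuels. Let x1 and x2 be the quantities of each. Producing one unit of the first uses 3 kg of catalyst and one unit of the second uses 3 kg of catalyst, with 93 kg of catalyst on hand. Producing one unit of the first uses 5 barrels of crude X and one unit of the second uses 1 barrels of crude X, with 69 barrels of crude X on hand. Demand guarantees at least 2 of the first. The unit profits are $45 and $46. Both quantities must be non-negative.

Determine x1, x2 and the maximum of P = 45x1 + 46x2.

x1 = 2, x2 = 29, maximum P = 1424

Extreme points and P = 45x1 + 46x2:
  (69/5, 0) → P = 621
  (2, 0) → P = 90
  (19/2, 43/2) → P = 2833/2
  (2, 29) → P = 1424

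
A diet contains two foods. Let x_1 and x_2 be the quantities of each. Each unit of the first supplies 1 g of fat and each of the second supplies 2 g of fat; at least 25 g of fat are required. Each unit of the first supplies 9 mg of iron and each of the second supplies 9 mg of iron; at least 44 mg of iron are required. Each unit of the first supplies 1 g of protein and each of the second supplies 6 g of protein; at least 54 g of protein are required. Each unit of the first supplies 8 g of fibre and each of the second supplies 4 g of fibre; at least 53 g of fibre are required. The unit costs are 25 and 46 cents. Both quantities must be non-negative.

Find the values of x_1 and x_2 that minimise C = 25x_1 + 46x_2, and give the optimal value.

x_1 = 1/2, x_2 = 49/4, minimum C = 576

Feasible corners and C = 25x_1 + 46x_2:
  (0, 53/4) → C = 1219/2
  (54, 0) → C = 1350
  (21/2, 29/4) → C = 596
  (1/2, 49/4) → C = 576
The feasible region is unbounded (it extends along (0, 1), (1, 0)), but C strictly increases along every unbounded feasible direction, so there is no improving ray and the minimum is attained at a vertex.

At the optimal vertex, x_1 + 2x_2 = 25 and 8x_1 + 4x_2 = 53.
Solving simultaneously gives x_1 = 1/2, x_2 = 49/4.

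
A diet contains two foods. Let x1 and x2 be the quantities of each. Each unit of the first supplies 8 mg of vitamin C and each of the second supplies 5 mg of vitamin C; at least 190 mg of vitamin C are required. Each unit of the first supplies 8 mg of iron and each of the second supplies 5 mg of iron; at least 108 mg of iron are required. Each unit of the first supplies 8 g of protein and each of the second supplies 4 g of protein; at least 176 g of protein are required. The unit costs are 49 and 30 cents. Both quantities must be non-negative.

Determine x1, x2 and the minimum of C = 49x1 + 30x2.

x1 = 15, x2 = 14, minimum C = 1155

Feasible corners and C = 49x1 + 30x2:
  (0, 44) → C = 1320
  (95/4, 0) → C = 4655/4
  (15, 14) → C = 1155
The feasible region is unbounded (it extends along (0, 1), (1, 0)), but C strictly increases along every unbounded feasible direction, so there is no improving ray and the minimum is attained at a vertex.

The optimum lies where 8x1 + 5x2 = 190 and 8x1 + 4x2 = 176.
Solving simultaneously gives x1 = 15, x2 = 14.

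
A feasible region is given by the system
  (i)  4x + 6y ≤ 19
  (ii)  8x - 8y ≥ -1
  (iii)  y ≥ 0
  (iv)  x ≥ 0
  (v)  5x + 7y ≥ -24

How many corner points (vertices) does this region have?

Intersecting each pair of boundary lines and keeping only the points that satisfy every inequality leaves:
  (73/40, 39/20)
  (19/4, 0)
  (0, 1/8)
  (0, 0)

4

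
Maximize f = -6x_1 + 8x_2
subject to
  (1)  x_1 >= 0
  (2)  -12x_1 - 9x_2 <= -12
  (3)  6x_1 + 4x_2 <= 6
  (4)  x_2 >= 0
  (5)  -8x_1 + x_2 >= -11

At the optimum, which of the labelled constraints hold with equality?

Vertices and f = -6x_1 + 8x_2:
  (0, 4/3) → f = 32/3
  (0, 3/2) → f = 12
  (1, 0) → f = -6

The maximum is at (0, 3/2). Substituting into each constraint, equality holds for (1) and (3); the remaining constraints have slack.

(1) and (3)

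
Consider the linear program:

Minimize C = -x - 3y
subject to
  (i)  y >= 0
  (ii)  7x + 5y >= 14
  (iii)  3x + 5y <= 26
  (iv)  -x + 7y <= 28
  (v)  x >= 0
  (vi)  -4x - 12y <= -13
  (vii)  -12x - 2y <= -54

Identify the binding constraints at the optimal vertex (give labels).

(iii) and (vii)

Extreme points and C = -x - 3y:
  (26/3, 0) → C = -26/3
  (9/2, 0) → C = -9/2
  (109/27, 25/9) → C = -334/27

The minimum is at (109/27, 25/9). Substituting into each constraint, equality holds for (iii) and (vii); the remaining constraints have slack.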